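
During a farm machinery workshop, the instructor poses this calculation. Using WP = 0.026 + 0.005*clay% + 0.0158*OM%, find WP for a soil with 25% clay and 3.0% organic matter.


WP = 0.026 + 0.005*25 + 0.0158*3.0
   = 0.026 + 0.1250 + 0.0474
   = 0.1984


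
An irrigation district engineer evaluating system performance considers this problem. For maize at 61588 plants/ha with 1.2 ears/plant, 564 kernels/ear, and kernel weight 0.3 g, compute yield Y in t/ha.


Y = density * ears * kernels * kw
  = 61588 * 1.2 * 564 * 0.3 g/ha
  = 12504827.52 g/ha
  = 12504.83 kg/ha = 12.50 t/ha


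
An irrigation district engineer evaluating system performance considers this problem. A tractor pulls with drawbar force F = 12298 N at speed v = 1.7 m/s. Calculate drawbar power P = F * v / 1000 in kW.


P = F * v / 1000
  = 12298 * 1.7 / 1000
  = 20906.60 / 1000
  = 20.91 kW


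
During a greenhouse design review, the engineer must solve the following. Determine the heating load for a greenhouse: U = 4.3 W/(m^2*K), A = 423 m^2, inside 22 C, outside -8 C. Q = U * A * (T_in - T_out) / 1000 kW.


dT = 22 - (-8) = 30 K
Q = U * A * dT
  = 4.3 * 423 * 30
  = 54567 W = 54.57 kW


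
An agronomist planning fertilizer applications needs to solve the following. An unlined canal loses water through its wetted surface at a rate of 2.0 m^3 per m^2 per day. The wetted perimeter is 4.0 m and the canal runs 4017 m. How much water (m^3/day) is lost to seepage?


S = C * P * L
  = 2.0 * 4.0 * 4017
  = 32136 m^3/day


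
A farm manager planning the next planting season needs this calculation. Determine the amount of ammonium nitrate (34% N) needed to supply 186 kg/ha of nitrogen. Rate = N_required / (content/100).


Rate = N_required / (N_content / 100)
     = 186 / (34 / 100)
     = 186 / 0.34
     = 547.06 kg/ha


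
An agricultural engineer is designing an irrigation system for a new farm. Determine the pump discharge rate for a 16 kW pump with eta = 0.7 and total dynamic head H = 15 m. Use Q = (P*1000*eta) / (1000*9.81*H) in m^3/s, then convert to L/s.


Q = (P * 1000 * eta) / (rho * g * H)
  = (16 * 1000 * 0.7) / (1000 * 9.81 * 15)
  = 11200 / 147150
  = 0.07611 m^3/s = 76.11 L/s


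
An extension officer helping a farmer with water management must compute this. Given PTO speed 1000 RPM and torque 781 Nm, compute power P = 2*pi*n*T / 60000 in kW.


P = 2*pi*n*T / 60000
  = 2*pi * 1000 * 781 / 60000
  = 4907167.72 / 60000
  = 81.79 kW


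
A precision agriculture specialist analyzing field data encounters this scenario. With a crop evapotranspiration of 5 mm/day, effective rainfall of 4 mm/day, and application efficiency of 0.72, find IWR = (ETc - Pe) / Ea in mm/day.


IWR = (ETc - Pe) / Ea
    = (5 - 4) / 0.72
    = 1 / 0.72
    = 1.39 mm/day


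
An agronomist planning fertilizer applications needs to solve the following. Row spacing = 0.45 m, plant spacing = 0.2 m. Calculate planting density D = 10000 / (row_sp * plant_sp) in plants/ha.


D = 10000 / (row_sp * plant_sp)
  = 10000 / (0.45 * 0.2)
  = 10000 / 0.0900
  = 111111.11 plants/ha


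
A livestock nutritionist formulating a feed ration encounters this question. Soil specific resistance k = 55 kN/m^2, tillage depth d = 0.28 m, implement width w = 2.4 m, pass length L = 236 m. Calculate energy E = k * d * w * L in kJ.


E = k * d * w * L
  = 55 * 0.28 * 2.4 * 236
  = 8722.56 kJ


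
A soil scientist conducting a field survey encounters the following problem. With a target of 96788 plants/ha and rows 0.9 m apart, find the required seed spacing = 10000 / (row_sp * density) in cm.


spacing = 10000 / (row_sp * density)
        = 10000 / (0.9 * 96788)
        = 10000 / 87109.20
        = 0.11480 m = 11.48 cm


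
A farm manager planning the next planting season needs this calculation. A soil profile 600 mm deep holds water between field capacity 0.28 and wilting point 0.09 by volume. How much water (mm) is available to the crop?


AW = (FC - WP) * D
   = (0.28 - 0.09) * 600
   = 0.19 * 600
   = 114 mm


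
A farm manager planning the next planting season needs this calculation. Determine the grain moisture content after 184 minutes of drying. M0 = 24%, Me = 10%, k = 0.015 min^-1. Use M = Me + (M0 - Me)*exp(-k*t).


M = Me + (M0 - Me) * e^(-k*t)
  = 10 + (24 - 10) * e^(-0.015*184)
  = 10 + 14 * e^(-2.760)
  = 10 + 14 * 0.06329
  = 10 + 0.8861
  = 10.89%


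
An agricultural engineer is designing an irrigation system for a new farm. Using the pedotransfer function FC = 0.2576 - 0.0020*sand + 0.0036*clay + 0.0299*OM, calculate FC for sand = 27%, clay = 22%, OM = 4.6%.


FC = 0.2576 - 0.0020*27 + 0.0036*22 + 0.0299*4.6
   = 0.2576 - 0.0540 + 0.0792 + 0.1375
   = 0.4203


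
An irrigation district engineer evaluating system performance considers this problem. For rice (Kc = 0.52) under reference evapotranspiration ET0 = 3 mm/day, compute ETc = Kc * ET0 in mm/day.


ETc = Kc * ET0
    = 0.52 * 3
    = 1.56 mm/day


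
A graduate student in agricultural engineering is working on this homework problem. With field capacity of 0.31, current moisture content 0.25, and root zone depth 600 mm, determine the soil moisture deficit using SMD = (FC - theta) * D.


SMD = (FC - theta) * D
    = (0.31 - 0.25) * 600
    = 0.060 * 600
    = 36 mm


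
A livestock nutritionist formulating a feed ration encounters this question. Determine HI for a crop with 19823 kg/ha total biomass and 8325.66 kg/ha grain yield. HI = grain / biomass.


HI = grain_yield / biomass
   = 8325.66 / 19823
   = 0.42


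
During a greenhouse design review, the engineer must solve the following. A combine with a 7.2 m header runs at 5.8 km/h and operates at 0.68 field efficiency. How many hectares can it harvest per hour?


C = w * v * eta_f / 10
  = 7.2 * 5.8 * 0.68 / 10
  = 28.40 / 10
  = 2.84 ha/h


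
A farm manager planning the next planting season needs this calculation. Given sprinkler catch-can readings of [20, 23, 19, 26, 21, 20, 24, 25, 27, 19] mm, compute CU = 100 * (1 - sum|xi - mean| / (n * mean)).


xbar = 224 / 10 = 22.400
sum|xi - xbar| = 26
CU = 100 * (1 - 26 / (10 * 22.400))
   = 100 * (1 - 0.1161)
   = 88.39%


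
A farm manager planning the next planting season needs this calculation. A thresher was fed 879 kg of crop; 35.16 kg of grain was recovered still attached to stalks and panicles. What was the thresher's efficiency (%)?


eta = (total - unthreshed) / total * 100
    = (879 - 35.16) / 879 * 100
    = 843.84 / 879 * 100
    = 96%


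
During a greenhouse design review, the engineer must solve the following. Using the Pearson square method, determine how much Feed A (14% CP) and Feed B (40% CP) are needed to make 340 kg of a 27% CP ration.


parts_A = CP_b - target = 40 - 27 = 13
parts_B = target - CP_a = 27 - 14 = 13
total_parts = 13 + 13 = 26
Feed A = 340 * 13 / 26 = 170 kg
Feed B = 340 * 13 / 26 = 170 kg


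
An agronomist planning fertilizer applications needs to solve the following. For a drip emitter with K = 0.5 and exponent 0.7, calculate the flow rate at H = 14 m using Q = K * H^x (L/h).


Q = K * H^x
  = 0.5 * 14^0.7
  = 0.5 * 6.3429
  = 3.17 L/h


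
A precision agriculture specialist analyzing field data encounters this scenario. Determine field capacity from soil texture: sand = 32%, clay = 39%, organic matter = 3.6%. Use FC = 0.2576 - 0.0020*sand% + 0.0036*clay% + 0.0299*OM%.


FC = 0.2576 - 0.0020*32 + 0.0036*39 + 0.0299*3.6
   = 0.2576 - 0.0640 + 0.1404 + 0.1076
   = 0.4416


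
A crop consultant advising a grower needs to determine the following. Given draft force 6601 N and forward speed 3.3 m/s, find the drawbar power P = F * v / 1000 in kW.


P = F * v / 1000
  = 6601 * 3.3 / 1000
  = 21783.30 / 1000
  = 21.78 kW


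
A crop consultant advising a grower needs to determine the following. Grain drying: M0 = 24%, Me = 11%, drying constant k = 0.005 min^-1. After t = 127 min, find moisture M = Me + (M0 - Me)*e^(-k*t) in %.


M = Me + (M0 - Me) * e^(-k*t)
  = 11 + (24 - 11) * e^(-0.005*127)
  = 11 + 13 * e^(-0.635)
  = 11 + 13 * 0.52994
  = 11 + 6.8892
  = 17.89%


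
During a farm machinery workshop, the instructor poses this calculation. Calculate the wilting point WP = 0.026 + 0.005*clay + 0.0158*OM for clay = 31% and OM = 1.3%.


WP = 0.026 + 0.005*31 + 0.0158*1.3
   = 0.026 + 0.1550 + 0.0205
   = 0.2015


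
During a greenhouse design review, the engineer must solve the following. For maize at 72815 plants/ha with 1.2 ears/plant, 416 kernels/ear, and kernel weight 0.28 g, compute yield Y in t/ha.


Y = density * ears * kernels * kw
  = 72815 * 1.2 * 416 * 0.28 g/ha
  = 10177789.44 g/ha
  = 10177.79 kg/ha = 10.18 t/ha


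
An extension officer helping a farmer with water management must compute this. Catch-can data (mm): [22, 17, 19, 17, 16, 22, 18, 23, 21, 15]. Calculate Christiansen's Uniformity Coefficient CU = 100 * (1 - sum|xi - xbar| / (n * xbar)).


xbar = 190 / 10 = 19
sum|xi - xbar| = 24
CU = 100 * (1 - 24 / (10 * 19))
   = 100 * (1 - 0.1263)
   = 87.37%


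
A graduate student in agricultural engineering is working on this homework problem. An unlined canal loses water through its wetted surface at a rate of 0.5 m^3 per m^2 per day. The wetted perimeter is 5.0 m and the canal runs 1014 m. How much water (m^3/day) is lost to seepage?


S = C * P * L
  = 0.5 * 5.0 * 1014
  = 2535 m^3/day


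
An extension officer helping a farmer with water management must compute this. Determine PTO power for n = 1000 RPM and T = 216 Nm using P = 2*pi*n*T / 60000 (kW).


P = 2*pi*n*T / 60000
  = 2*pi * 1000 * 216 / 60000
  = 1357168.03 / 60000
  = 22.62 kW


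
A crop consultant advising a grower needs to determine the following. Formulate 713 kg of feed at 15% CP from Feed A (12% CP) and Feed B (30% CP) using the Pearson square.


parts_A = CP_b - target = 30 - 15 = 15
parts_B = target - CP_a = 15 - 12 = 3
total_parts = 15 + 3 = 18
Feed A = 713 * 15 / 18 = 594.17 kg
Feed B = 713 * 3 / 18 = 118.83 kg

594.17 kg


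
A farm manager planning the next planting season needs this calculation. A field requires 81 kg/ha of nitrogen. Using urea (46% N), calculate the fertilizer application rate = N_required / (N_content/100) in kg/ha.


Rate = N_required / (N_content / 100)
     = 81 / (46 / 100)
     = 81 / 0.46
     = 176.09 kg/ha


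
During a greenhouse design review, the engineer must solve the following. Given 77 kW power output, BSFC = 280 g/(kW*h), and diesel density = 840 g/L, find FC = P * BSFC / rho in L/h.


FC = P * BSFC / rho_fuel
   = 77 * 280 / 840
   = 21560 / 840
   = 25.67 L/h


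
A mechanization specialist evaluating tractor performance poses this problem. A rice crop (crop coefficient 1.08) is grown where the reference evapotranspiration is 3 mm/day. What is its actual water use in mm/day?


ETc = Kc * ET0
    = 1.08 * 3
    = 3.24 mm/day


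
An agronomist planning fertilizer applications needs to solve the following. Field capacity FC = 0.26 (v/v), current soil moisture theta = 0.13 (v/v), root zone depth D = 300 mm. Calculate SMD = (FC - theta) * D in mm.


SMD = (FC - theta) * D
    = (0.26 - 0.13) * 300
    = 0.130 * 300
    = 39 mm


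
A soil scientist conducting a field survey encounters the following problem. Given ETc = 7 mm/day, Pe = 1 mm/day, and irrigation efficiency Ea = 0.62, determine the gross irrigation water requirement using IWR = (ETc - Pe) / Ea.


IWR = (ETc - Pe) / Ea
    = (7 - 1) / 0.62
    = 6 / 0.62
    = 9.68 mm/day


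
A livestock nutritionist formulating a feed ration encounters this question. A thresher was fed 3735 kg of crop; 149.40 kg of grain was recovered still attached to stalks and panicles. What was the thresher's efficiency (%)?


eta = (total - unthreshed) / total * 100
    = (3735 - 149.40) / 3735 * 100
    = 3585.60 / 3735 * 100
    = 96%


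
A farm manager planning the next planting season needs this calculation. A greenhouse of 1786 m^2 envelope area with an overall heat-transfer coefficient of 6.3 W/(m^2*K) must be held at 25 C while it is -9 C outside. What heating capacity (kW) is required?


dT = 25 - (-9) = 34 K
Q = U * A * dT
  = 6.3 * 1786 * 34
  = 382561.20 W = 382.56 kW


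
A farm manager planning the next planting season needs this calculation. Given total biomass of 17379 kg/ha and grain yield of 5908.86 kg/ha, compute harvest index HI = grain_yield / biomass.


HI = grain_yield / biomass
   = 5908.86 / 17379
   = 0.34


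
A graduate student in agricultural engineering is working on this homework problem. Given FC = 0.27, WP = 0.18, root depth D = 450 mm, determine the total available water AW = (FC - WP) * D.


AW = (FC - WP) * D
   = (0.27 - 0.18) * 450
   = 0.09 * 450
   = 40.50 mm


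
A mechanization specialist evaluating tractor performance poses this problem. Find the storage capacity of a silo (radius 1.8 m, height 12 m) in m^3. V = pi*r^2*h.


V = pi * r^2 * h
  = pi * 1.8^2 * 12
  = pi * 3.24 * 12
  = 122.15 m^3


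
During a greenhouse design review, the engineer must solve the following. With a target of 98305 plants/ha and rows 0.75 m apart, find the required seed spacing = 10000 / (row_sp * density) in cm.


spacing = 10000 / (row_sp * density)
        = 10000 / (0.75 * 98305)
        = 10000 / 73728.75
        = 0.13563 m = 13.56 cm


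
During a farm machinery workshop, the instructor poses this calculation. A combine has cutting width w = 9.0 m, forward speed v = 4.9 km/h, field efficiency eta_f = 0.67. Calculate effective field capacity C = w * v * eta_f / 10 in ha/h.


C = w * v * eta_f / 10
  = 9.0 * 4.9 * 0.67 / 10
  = 29.55 / 10
  = 2.95 ha/h


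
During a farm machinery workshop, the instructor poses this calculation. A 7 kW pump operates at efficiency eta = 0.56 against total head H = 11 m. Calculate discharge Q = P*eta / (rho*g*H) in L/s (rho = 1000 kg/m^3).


Q = (P * 1000 * eta) / (rho * g * H)
  = (7 * 1000 * 0.56) / (1000 * 9.81 * 11)
  = 3920 / 107910
  = 0.03633 m^3/s = 36.33 L/s


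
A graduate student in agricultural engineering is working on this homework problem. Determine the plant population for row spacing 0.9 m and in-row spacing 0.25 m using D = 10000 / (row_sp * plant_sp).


D = 10000 / (row_sp * plant_sp)
  = 10000 / (0.9 * 0.25)
  = 10000 / 0.2250
  = 44444.44 plants/ha


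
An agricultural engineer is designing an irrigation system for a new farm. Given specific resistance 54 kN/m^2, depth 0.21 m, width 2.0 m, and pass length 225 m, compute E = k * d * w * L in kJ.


E = k * d * w * L
  = 54 * 0.21 * 2.0 * 225
  = 5103 kJ


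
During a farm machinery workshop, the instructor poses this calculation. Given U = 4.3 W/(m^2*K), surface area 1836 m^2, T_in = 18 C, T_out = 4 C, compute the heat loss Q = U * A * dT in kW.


dT = 18 - (4) = 14 K
Q = U * A * dT
  = 4.3 * 1836 * 14
  = 110527.20 W = 110.53 kW


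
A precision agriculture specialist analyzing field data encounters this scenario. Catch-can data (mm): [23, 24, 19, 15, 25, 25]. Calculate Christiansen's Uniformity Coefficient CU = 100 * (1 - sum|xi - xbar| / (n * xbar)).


xbar = 131 / 6 = 21.833
sum|xi - xbar| = 19.333
CU = 100 * (1 - 19.333 / (6 * 21.833))
   = 100 * (1 - 0.1476)
   = 85.24%


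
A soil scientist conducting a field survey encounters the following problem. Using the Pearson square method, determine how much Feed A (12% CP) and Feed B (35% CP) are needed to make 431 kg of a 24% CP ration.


parts_A = CP_b - target = 35 - 24 = 11
parts_B = target - CP_a = 24 - 12 = 12
total_parts = 11 + 12 = 23
Feed A = 431 * 11 / 23 = 206.13 kg
Feed B = 431 * 12 / 23 = 224.87 kg

206.13 kg


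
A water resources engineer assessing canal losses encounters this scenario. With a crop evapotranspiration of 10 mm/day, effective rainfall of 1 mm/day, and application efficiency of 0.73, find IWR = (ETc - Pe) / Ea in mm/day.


IWR = (ETc - Pe) / Ea
    = (10 - 1) / 0.73
    = 9 / 0.73
    = 12.33 mm/day


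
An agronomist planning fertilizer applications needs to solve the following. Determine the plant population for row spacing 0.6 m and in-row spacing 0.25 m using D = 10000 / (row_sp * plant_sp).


D = 10000 / (row_sp * plant_sp)
  = 10000 / (0.6 * 0.25)
  = 10000 / 0.1500
  = 66666.67 plants/ha


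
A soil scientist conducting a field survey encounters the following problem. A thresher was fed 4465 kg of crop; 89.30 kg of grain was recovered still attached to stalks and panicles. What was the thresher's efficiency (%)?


eta = (total - unthreshed) / total * 100
    = (4465 - 89.30) / 4465 * 100
    = 4375.70 / 4465 * 100
    = 98%


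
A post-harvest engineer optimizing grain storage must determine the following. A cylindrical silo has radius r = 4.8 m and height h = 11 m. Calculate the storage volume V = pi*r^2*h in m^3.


V = pi * r^2 * h
  = pi * 4.8^2 * 11
  = pi * 23.04 * 11
  = 796.21 m^3


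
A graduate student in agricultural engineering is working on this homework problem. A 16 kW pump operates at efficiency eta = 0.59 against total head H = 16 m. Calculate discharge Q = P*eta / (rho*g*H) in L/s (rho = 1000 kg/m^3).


Q = (P * 1000 * eta) / (rho * g * H)
  = (16 * 1000 * 0.59) / (1000 * 9.81 * 16)
  = 9440 / 156960
  = 0.06014 m^3/s = 60.14 L/s


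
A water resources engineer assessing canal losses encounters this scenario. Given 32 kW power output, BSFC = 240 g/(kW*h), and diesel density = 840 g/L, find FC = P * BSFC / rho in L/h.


FC = P * BSFC / rho_fuel
   = 32 * 240 / 840
   = 7680 / 840
   = 9.14 L/h


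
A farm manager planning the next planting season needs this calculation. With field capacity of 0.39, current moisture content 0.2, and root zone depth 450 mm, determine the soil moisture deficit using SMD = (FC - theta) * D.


SMD = (FC - theta) * D
    = (0.39 - 0.2) * 450
    = 0.190 * 450
    = 85.50 mm


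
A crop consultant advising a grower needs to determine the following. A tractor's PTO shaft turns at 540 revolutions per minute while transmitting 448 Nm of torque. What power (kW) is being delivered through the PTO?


P = 2*pi*n*T / 60000
  = 2*pi * 540 * 448 / 60000
  = 1520028.19 / 60000
  = 25.33 kW


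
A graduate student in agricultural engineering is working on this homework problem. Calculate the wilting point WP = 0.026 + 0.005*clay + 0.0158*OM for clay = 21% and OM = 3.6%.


WP = 0.026 + 0.005*21 + 0.0158*3.6
   = 0.026 + 0.1050 + 0.0569
   = 0.1879


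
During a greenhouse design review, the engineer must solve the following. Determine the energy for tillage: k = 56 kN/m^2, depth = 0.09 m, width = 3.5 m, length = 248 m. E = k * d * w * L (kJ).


E = k * d * w * L
  = 56 * 0.09 * 3.5 * 248
  = 4374.72 kJ


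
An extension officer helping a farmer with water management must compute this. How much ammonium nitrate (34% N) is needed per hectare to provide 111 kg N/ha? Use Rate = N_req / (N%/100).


Rate = N_required / (N_content / 100)
     = 111 / (34 / 100)
     = 111 / 0.34
     = 326.47 kg/ha


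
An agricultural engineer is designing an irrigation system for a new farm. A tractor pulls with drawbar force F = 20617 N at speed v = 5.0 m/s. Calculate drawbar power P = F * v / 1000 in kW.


P = F * v / 1000
  = 20617 * 5.0 / 1000
  = 103085 / 1000
  = 103.09 kW


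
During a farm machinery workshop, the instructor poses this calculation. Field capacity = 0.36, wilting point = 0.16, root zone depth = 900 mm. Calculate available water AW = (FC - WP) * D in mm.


AW = (FC - WP) * D
   = (0.36 - 0.16) * 900
   = 0.20 * 900
   = 180 mm


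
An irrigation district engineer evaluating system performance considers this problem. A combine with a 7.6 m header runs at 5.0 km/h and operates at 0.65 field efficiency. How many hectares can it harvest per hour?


C = w * v * eta_f / 10
  = 7.6 * 5.0 * 0.65 / 10
  = 24.70 / 10
  = 2.47 ha/h


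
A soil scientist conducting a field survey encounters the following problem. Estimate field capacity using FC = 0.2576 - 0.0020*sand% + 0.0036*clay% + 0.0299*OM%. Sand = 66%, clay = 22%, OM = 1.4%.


FC = 0.2576 - 0.0020*66 + 0.0036*22 + 0.0299*1.4
   = 0.2576 - 0.1320 + 0.0792 + 0.0419
   = 0.2467


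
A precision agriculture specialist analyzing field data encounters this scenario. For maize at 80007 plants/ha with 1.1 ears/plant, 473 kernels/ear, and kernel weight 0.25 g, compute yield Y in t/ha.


Y = density * ears * kernels * kw
  = 80007 * 1.1 * 473 * 0.25 g/ha
  = 10406910.53 g/ha
  = 10406.91 kg/ha = 10.41 t/ha


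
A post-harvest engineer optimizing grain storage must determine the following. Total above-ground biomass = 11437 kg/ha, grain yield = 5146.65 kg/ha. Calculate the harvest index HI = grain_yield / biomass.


HI = grain_yield / biomass
   = 5146.65 / 11437
   = 0.45


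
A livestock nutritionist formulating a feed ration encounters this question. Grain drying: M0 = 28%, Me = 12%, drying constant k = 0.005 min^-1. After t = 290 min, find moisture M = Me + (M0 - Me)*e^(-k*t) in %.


M = Me + (M0 - Me) * e^(-k*t)
  = 12 + (28 - 12) * e^(-0.005*290)
  = 12 + 16 * e^(-1.450)
  = 12 + 16 * 0.23457
  = 12 + 3.7531
  = 15.75%


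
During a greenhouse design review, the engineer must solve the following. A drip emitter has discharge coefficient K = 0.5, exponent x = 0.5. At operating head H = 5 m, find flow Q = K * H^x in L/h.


Q = K * H^x
  = 0.5 * 5^0.5
  = 0.5 * 2.2361
  = 1.12 L/h


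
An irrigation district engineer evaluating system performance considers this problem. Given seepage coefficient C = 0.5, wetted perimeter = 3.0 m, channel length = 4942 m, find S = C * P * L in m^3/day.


S = C * P * L
  = 0.5 * 3.0 * 4942
  = 7413 m^3/day


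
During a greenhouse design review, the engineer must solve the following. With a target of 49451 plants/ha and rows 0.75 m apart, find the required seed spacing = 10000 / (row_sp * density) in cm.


spacing = 10000 / (row_sp * density)
        = 10000 / (0.75 * 49451)
        = 10000 / 37088.25
        = 0.26963 m = 26.96 cm


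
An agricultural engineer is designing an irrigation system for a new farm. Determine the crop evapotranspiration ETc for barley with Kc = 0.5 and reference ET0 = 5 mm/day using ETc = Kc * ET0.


ETc = Kc * ET0
    = 0.5 * 5
    = 2.50 mm/day


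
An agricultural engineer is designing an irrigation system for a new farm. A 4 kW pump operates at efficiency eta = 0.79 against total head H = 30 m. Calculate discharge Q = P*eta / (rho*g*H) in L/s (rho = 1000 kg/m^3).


Q = (P * 1000 * eta) / (rho * g * H)
  = (4 * 1000 * 0.79) / (1000 * 9.81 * 30)
  = 3160 / 294300
  = 0.01074 m^3/s = 10.74 L/s


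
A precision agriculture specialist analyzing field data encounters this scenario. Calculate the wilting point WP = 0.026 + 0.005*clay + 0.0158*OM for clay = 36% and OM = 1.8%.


WP = 0.026 + 0.005*36 + 0.0158*1.8
   = 0.026 + 0.1800 + 0.0284
   = 0.2344


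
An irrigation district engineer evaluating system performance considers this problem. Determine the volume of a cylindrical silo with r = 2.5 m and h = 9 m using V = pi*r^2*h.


V = pi * r^2 * h
  = pi * 2.5^2 * 9
  = pi * 6.25 * 9
  = 176.71 m^3


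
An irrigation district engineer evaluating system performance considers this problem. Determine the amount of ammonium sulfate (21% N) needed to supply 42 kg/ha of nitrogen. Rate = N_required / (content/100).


Rate = N_required / (N_content / 100)
     = 42 / (21 / 100)
     = 42 / 0.21
     = 200 kg/ha


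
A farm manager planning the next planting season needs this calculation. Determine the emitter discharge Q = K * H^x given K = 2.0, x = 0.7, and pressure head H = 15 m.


Q = K * H^x
  = 2.0 * 15^0.7
  = 2.0 * 6.6568
  = 13.31 L/h


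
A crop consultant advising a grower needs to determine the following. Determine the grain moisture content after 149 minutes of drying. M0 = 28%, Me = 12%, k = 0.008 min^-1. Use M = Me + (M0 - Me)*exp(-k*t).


M = Me + (M0 - Me) * e^(-k*t)
  = 12 + (28 - 12) * e^(-0.008*149)
  = 12 + 16 * e^(-1.192)
  = 12 + 16 * 0.30361
  = 12 + 4.8578
  = 16.86%


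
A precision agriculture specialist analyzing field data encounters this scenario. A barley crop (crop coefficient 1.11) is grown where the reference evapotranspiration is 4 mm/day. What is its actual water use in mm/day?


ETc = Kc * ET0
    = 1.11 * 4
    = 4.44 mm/day


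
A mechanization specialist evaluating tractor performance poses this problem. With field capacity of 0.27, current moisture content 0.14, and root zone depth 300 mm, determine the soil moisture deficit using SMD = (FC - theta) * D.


SMD = (FC - theta) * D
    = (0.27 - 0.14) * 300
    = 0.130 * 300
    = 39 mm


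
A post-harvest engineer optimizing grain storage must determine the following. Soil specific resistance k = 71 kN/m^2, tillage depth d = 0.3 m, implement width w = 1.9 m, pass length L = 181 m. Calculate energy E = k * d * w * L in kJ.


E = k * d * w * L
  = 71 * 0.3 * 1.9 * 181
  = 7325.07 kJ


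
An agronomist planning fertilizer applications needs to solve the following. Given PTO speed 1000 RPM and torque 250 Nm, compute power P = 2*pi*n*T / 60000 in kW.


P = 2*pi*n*T / 60000
  = 2*pi * 1000 * 250 / 60000
  = 1570796.33 / 60000
  = 26.18 kW


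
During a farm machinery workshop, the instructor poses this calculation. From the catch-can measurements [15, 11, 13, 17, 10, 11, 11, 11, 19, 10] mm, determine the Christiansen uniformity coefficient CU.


xbar = 128 / 10 = 12.800
sum|xi - xbar| = 25.600
CU = 100 * (1 - 25.600 / (10 * 12.800))
   = 100 * (1 - 0.2000)
   = 80%


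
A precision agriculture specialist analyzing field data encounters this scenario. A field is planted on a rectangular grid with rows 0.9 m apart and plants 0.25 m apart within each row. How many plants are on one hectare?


D = 10000 / (row_sp * plant_sp)
  = 10000 / (0.9 * 0.25)
  = 10000 / 0.2250
  = 44444.44 plants/ha


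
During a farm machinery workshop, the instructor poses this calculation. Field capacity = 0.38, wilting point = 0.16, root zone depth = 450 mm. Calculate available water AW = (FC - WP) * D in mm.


AW = (FC - WP) * D
   = (0.38 - 0.16) * 450
   = 0.22 * 450
   = 99 mm


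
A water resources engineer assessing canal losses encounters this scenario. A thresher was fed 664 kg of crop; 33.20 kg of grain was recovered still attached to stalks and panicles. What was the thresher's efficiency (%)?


eta = (total - unthreshed) / total * 100
    = (664 - 33.20) / 664 * 100
    = 630.80 / 664 * 100
    = 95%


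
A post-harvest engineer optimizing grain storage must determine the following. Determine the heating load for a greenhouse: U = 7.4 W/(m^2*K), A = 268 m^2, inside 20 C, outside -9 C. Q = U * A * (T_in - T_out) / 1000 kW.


dT = 20 - (-9) = 29 K
Q = U * A * dT
  = 7.4 * 268 * 29
  = 57512.80 W = 57.51 kW


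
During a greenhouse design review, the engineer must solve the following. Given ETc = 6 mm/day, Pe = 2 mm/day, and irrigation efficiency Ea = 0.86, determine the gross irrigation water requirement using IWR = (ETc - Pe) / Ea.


IWR = (ETc - Pe) / Ea
    = (6 - 2) / 0.86
    = 4 / 0.86
    = 4.65 mm/day


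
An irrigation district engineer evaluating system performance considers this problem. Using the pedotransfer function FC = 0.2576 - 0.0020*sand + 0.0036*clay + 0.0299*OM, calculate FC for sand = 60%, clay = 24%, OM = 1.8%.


FC = 0.2576 - 0.0020*60 + 0.0036*24 + 0.0299*1.8
   = 0.2576 - 0.1200 + 0.0864 + 0.0538
   = 0.2778


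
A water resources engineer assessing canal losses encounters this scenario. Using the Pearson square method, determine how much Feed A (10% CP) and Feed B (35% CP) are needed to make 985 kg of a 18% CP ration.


parts_A = CP_b - target = 35 - 18 = 17
parts_B = target - CP_a = 18 - 10 = 8
total_parts = 17 + 8 = 25
Feed A = 985 * 17 / 25 = 669.80 kg
Feed B = 985 * 8 / 25 = 315.20 kg

669.80 kg


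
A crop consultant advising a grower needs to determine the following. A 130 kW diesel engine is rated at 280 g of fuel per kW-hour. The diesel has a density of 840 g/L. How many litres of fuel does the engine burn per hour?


FC = P * BSFC / rho_fuel
   = 130 * 280 / 840
   = 36400 / 840
   = 43.33 L/h


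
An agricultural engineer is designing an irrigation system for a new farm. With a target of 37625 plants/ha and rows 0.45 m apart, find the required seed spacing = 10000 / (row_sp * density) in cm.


spacing = 10000 / (row_sp * density)
        = 10000 / (0.45 * 37625)
        = 10000 / 16931.25
        = 0.59062 m = 59.06 cm


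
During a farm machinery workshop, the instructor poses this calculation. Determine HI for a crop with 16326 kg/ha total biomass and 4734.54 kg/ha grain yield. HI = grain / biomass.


HI = grain_yield / biomass
   = 4734.54 / 16326
   = 0.29


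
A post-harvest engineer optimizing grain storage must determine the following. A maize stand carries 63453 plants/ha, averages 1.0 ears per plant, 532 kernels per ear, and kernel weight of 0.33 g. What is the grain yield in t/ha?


Y = density * ears * kernels * kw
  = 63453 * 1.0 * 532 * 0.33 g/ha
  = 11139808.68 g/ha
  = 11139.81 kg/ha = 11.14 t/ha


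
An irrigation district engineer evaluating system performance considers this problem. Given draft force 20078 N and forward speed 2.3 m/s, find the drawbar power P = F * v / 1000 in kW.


P = F * v / 1000
  = 20078 * 2.3 / 1000
  = 46179.40 / 1000
  = 46.18 kW


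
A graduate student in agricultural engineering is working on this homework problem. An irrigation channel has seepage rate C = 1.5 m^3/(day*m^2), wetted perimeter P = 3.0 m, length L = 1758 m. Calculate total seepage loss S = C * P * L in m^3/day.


S = C * P * L
  = 1.5 * 3.0 * 1758
  = 7911 m^3/day


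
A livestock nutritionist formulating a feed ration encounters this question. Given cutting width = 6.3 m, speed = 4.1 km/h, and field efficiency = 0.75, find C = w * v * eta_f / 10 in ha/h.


C = w * v * eta_f / 10
  = 6.3 * 4.1 * 0.75 / 10
  = 19.37 / 10
  = 1.94 ha/h


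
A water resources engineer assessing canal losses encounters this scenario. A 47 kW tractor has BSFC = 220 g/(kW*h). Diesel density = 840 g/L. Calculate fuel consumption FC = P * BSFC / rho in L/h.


FC = P * BSFC / rho_fuel
   = 47 * 220 / 840
   = 10340 / 840
   = 12.31 L/h


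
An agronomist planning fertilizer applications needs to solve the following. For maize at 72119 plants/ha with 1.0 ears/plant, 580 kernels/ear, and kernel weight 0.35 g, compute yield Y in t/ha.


Y = density * ears * kernels * kw
  = 72119 * 1.0 * 580 * 0.35 g/ha
  = 14640157 g/ha
  = 14640.16 kg/ha = 14.64 t/ha


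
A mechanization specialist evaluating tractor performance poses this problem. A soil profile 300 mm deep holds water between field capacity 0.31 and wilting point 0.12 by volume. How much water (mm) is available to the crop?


AW = (FC - WP) * D
   = (0.31 - 0.12) * 300
   = 0.19 * 300
   = 57 mm


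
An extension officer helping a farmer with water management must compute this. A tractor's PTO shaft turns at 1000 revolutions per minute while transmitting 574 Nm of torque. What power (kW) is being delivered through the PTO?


P = 2*pi*n*T / 60000
  = 2*pi * 1000 * 574 / 60000
  = 3606548.37 / 60000
  = 60.11 kW


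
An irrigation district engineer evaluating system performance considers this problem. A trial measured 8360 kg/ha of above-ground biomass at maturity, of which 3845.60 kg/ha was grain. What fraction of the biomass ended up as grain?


HI = grain_yield / biomass
   = 3845.60 / 8360
   = 0.46


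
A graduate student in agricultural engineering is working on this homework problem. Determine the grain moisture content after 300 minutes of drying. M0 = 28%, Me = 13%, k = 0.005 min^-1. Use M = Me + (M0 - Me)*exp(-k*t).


M = Me + (M0 - Me) * e^(-k*t)
  = 13 + (28 - 13) * e^(-0.005*300)
  = 13 + 15 * e^(-1.500)
  = 13 + 15 * 0.22313
  = 13 + 3.3470
  = 16.35%


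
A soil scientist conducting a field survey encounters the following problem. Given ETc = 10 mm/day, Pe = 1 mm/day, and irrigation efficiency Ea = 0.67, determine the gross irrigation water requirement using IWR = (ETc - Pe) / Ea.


IWR = (ETc - Pe) / Ea
    = (10 - 1) / 0.67
    = 9 / 0.67
    = 13.43 mm/day


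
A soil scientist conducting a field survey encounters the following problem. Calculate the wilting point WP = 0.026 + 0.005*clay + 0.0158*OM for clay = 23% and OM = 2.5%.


WP = 0.026 + 0.005*23 + 0.0158*2.5
   = 0.026 + 0.1150 + 0.0395
   = 0.1805


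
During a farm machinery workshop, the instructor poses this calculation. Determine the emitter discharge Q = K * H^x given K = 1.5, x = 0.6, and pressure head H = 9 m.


Q = K * H^x
  = 1.5 * 9^0.6
  = 1.5 * 3.7372
  = 5.61 L/h


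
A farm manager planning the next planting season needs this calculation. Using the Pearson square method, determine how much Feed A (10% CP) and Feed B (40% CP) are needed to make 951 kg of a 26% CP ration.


parts_A = CP_b - target = 40 - 26 = 14
parts_B = target - CP_a = 26 - 10 = 16
total_parts = 14 + 16 = 30
Feed A = 951 * 14 / 30 = 443.80 kg
Feed B = 951 * 16 / 30 = 507.20 kg

443.80 kg


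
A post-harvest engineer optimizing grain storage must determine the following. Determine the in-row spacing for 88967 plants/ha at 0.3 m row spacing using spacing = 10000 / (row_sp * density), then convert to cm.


spacing = 10000 / (row_sp * density)
        = 10000 / (0.3 * 88967)
        = 10000 / 26690.10
        = 0.37467 m = 37.47 cm


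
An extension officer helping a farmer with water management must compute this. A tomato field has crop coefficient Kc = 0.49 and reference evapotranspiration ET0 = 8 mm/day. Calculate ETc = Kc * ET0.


ETc = Kc * ET0
    = 0.49 * 8
    = 3.92 mm/day


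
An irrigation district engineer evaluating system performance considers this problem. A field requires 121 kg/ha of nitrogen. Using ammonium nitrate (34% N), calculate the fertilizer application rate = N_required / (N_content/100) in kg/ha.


Rate = N_required / (N_content / 100)
     = 121 / (34 / 100)
     = 121 / 0.34
     = 355.88 kg/ha


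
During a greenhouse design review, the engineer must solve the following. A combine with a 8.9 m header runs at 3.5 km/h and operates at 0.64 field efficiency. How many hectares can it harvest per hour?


C = w * v * eta_f / 10
  = 8.9 * 3.5 * 0.64 / 10
  = 19.94 / 10
  = 1.99 ha/h


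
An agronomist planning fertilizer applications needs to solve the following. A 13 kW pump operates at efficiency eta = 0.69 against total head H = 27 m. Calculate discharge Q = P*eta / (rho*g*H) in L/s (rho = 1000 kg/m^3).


Q = (P * 1000 * eta) / (rho * g * H)
  = (13 * 1000 * 0.69) / (1000 * 9.81 * 27)
  = 8970 / 264870
  = 0.03387 m^3/s = 33.87 L/s


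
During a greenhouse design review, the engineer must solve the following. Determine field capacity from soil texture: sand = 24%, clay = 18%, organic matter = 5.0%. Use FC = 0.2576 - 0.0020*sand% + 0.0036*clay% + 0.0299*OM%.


FC = 0.2576 - 0.0020*24 + 0.0036*18 + 0.0299*5.0
   = 0.2576 - 0.0480 + 0.0648 + 0.1495
   = 0.4239


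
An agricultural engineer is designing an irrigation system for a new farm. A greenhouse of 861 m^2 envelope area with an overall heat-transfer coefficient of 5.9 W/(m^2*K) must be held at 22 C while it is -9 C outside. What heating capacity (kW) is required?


dT = 22 - (-9) = 31 K
Q = U * A * dT
  = 5.9 * 861 * 31
  = 157476.90 W = 157.48 kW


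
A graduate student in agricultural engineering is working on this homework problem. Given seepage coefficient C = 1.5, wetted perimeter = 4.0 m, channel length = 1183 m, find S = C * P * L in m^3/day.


S = C * P * L
  = 1.5 * 4.0 * 1183
  = 7098 m^3/day


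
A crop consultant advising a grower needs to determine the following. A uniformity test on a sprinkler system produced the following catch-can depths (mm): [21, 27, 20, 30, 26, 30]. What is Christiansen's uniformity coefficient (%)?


xbar = 154 / 6 = 25.667
sum|xi - xbar| = 20.667
CU = 100 * (1 - 20.667 / (6 * 25.667))
   = 100 * (1 - 0.1342)
   = 86.58%


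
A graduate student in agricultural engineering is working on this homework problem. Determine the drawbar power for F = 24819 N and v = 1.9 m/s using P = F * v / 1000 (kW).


P = F * v / 1000
  = 24819 * 1.9 / 1000
  = 47156.10 / 1000
  = 47.16 kW


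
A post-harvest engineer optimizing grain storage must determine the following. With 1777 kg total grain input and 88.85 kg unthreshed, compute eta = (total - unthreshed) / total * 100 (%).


eta = (total - unthreshed) / total * 100
    = (1777 - 88.85) / 1777 * 100
    = 1688.15 / 1777 * 100
    = 95%


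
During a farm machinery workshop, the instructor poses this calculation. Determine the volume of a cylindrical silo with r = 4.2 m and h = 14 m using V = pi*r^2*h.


V = pi * r^2 * h
  = pi * 4.2^2 * 14
  = pi * 17.64 * 14
  = 775.85 m^3


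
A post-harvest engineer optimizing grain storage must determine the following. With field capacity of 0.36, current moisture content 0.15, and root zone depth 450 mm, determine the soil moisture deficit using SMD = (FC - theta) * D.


SMD = (FC - theta) * D
    = (0.36 - 0.15) * 450
    = 0.210 * 450
    = 94.50 mm


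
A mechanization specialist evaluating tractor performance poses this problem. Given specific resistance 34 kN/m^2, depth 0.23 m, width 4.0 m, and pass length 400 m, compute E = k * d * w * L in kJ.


E = k * d * w * L
  = 34 * 0.23 * 4.0 * 400
  = 12512 kJ


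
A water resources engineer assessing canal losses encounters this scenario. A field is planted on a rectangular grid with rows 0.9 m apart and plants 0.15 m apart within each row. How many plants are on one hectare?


D = 10000 / (row_sp * plant_sp)
  = 10000 / (0.9 * 0.15)
  = 10000 / 0.1350
  = 74074.07 plants/ha


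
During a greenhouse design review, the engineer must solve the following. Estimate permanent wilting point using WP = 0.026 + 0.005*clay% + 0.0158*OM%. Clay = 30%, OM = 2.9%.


WP = 0.026 + 0.005*30 + 0.0158*2.9
   = 0.026 + 0.1500 + 0.0458
   = 0.2218


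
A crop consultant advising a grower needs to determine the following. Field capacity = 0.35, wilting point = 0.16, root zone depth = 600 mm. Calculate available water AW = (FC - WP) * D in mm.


AW = (FC - WP) * D
   = (0.35 - 0.16) * 600
   = 0.19 * 600
   = 114 mm


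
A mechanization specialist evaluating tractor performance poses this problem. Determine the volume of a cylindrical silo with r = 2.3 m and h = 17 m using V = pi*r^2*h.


V = pi * r^2 * h
  = pi * 2.3^2 * 17
  = pi * 5.29 * 17
  = 282.52 m^3


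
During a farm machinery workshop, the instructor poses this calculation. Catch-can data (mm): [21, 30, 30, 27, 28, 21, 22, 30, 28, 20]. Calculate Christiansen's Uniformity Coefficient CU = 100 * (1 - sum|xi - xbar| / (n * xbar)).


xbar = 257 / 10 = 25.700
sum|xi - xbar| = 37.600
CU = 100 * (1 - 37.600 / (10 * 25.700))
   = 100 * (1 - 0.1463)
   = 85.37%


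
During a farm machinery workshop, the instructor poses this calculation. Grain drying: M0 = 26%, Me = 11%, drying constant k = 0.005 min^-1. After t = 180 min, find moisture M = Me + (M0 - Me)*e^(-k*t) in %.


M = Me + (M0 - Me) * e^(-k*t)
  = 11 + (26 - 11) * e^(-0.005*180)
  = 11 + 15 * e^(-0.900)
  = 11 + 15 * 0.40657
  = 11 + 6.0985
  = 17.10%


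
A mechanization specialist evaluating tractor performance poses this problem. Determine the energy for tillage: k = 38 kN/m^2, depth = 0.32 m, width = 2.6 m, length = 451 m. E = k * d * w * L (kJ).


E = k * d * w * L
  = 38 * 0.32 * 2.6 * 451
  = 14258.82 kJ


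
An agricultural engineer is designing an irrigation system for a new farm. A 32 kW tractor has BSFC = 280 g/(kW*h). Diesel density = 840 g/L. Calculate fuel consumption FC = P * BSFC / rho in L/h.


FC = P * BSFC / rho_fuel
   = 32 * 280 / 840
   = 8960 / 840
   = 10.67 L/h
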